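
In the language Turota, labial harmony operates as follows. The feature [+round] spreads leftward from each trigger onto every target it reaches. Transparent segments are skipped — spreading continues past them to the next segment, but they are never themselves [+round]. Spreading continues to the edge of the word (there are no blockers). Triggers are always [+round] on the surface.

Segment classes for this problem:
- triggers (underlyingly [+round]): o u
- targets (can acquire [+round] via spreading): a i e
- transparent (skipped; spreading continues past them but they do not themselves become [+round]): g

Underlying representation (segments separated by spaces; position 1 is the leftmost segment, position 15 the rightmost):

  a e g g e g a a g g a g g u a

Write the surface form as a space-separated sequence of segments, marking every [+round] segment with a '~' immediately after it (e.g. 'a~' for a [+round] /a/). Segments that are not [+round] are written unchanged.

From /u/ at 14 leftward: 13 /g/ transparent; 12 /g/ transparent; 11 /a/ → [+round]; 10 /g/ transparent; 9 /g/ transparent; 8 /a/ → [+round]; 7 /a/ → [+round]; 6 /g/ transparent; 5 /e/ → [+round]; 4 /g/ transparent; 3 /g/ transparent; 2 /e/ → [+round]; 1 /a/ → [+round]; word edge.
Target with no active source: position 15 stays [-round].
[+round] positions on the surface: 1 2 5 7 8 11 14.

a~ e~ g g e~ g a~ a~ g g a~ g g u~ a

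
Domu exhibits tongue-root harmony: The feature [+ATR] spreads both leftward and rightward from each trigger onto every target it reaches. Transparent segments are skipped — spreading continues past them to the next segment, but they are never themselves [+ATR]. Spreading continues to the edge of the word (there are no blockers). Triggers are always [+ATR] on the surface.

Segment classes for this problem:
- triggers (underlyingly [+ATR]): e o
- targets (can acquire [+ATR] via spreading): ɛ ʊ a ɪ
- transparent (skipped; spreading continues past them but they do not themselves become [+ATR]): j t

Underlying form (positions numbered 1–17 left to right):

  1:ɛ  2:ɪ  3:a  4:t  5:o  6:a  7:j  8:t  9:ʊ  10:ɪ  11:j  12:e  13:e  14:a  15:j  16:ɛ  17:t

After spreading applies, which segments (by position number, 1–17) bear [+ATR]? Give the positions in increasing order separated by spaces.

1 2 3 5 6 9 10 12 13 14 16

From /o/ at 5 rightward: 6 /a/ → [+ATR]; 7 /j/ transparent; 8 /t/ transparent; 9 /ʊ/ → [+ATR]; 10 /ɪ/ → [+ATR]; 11 /j/ transparent; 12 /e/ is itself a trigger — this domain ends here.
From /o/ at 5 leftward: 4 /t/ transparent; 3 /a/ → [+ATR]; 2 /ɪ/ → [+ATR]; 1 /ɛ/ → [+ATR]; word edge.
From /e/ at 12 rightward: 13 /e/ is itself a trigger — this domain ends here.
From /e/ at 12 leftward: 11 /j/ transparent; 10 /ɪ/ → [+ATR]; 9 /ʊ/ → [+ATR]; 8 /t/ transparent; 7 /j/ transparent; 6 /a/ → [+ATR]; 5 /o/ is itself a trigger — this domain ends here.
From /e/ at 13 rightward: 14 /a/ → [+ATR]; 15 /j/ transparent; 16 /ɛ/ → [+ATR]; 17 /t/ transparent; word edge.
From /e/ at 13 leftward: 12 /e/ is itself a trigger — this domain ends here.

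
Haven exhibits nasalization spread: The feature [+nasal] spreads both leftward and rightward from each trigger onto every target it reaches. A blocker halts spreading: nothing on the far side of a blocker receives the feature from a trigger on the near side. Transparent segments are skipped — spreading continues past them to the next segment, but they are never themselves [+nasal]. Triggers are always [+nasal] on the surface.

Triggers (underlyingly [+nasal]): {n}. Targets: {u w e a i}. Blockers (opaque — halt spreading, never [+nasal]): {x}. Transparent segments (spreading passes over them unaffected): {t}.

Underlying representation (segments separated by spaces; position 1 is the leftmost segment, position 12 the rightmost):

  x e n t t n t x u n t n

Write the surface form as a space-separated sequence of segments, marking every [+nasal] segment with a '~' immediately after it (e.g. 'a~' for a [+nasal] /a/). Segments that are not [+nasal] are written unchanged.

From /n/ at 3 rightward: 4 /t/ transparent; 5 /t/ transparent; 6 /n/ is itself a trigger — this domain ends here.
From /n/ at 3 leftward: 2 /e/ → [+nasal]; 1 /x/ blocks.
From /n/ at 6 rightward: 7 /t/ transparent; 8 /x/ blocks.
From /n/ at 6 leftward: 5 /t/ transparent; 4 /t/ transparent; 3 /n/ is itself a trigger — this domain ends here.
From /n/ at 10 rightward: 11 /t/ transparent; 12 /n/ is itself a trigger — this domain ends here.
From /n/ at 10 leftward: 9 /u/ → [+nasal]; 8 /x/ blocks.
From /n/ at 12 rightward: word edge.
From /n/ at 12 leftward: 11 /t/ transparent; 10 /n/ is itself a trigger — this domain ends here.
[+nasal] positions on the surface: 2 3 6 9 10 12.

x e~ n~ t t n~ t x u~ n~ t n~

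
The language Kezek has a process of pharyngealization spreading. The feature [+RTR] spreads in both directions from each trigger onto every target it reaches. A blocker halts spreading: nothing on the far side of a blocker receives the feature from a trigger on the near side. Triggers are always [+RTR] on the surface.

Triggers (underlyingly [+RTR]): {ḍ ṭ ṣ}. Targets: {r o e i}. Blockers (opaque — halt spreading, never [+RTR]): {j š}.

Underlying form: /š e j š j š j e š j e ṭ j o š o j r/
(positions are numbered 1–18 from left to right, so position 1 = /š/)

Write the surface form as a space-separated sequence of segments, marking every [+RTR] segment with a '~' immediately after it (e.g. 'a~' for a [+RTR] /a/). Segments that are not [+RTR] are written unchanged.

š e j š j š j e š j e~ ṭ~ j o š o j r

From /ṭ/ at 12 rightward: 13 /j/ blocks.
From /ṭ/ at 12 leftward: 11 /e/ → [+RTR]; 10 /j/ blocks.
Targets with no active source: positions 2 8 14 16 18 stay [-emphatic].
[+RTR] positions on the surface: 11 12.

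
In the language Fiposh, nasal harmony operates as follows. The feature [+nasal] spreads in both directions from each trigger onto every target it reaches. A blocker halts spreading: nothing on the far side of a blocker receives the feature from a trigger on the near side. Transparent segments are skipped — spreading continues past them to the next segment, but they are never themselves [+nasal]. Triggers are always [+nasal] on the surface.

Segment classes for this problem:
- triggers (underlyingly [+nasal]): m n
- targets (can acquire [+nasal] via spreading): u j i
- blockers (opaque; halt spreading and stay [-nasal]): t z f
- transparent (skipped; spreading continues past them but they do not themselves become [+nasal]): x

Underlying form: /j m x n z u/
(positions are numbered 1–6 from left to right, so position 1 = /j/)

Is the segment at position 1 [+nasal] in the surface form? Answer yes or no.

yes

From /m/ at 2 rightward: 3 /x/ transparent; 4 /n/ is itself a trigger — this domain ends here.
From /m/ at 2 leftward: 1 /j/ → [+nasal]; word edge.
From /n/ at 4 rightward: 5 /z/ blocks.
From /n/ at 4 leftward: 3 /x/ transparent; 2 /m/ is itself a trigger — this domain ends here.
Target with no active source: position 6 stays [-nasal].
[+nasal] positions on the surface: 1 2 4.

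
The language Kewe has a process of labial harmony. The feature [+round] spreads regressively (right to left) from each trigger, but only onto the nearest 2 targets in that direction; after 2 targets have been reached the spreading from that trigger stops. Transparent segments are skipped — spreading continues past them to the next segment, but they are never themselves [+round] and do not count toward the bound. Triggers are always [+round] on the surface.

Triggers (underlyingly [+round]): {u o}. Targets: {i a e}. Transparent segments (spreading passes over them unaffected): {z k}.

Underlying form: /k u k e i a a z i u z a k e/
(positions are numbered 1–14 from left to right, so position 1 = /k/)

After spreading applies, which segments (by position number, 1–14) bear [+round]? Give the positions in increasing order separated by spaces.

2 7 9 10

From /u/ at 2 leftward: 1 /k/ transparent; word edge.
From /u/ at 10 leftward: 9 /i/ → [+round]; 8 /z/ transparent; 7 /a/ → [+round]; bound reached.
Targets with no active source: positions 4 5 6 12 14 stay [-round].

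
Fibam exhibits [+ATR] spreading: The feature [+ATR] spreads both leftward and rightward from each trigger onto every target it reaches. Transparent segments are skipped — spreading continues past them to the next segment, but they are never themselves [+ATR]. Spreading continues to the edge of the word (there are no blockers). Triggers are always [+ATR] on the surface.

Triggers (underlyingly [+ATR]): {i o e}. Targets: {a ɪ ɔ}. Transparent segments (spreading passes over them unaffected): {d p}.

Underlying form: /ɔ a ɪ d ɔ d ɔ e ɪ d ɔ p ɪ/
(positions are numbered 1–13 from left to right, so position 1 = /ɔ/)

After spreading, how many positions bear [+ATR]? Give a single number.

9

From /e/ at 8 rightward: 9 /ɪ/ → [+ATR]; 10 /d/ transparent; 11 /ɔ/ → [+ATR]; 12 /p/ transparent; 13 /ɪ/ → [+ATR]; word edge.
From /e/ at 8 leftward: 7 /ɔ/ → [+ATR]; 6 /d/ transparent; 5 /ɔ/ → [+ATR]; 4 /d/ transparent; 3 /ɪ/ → [+ATR]; 2 /a/ → [+ATR]; 1 /ɔ/ → [+ATR]; word edge.
[+ATR] positions on the surface: 1 2 3 5 7 8 9 11 13.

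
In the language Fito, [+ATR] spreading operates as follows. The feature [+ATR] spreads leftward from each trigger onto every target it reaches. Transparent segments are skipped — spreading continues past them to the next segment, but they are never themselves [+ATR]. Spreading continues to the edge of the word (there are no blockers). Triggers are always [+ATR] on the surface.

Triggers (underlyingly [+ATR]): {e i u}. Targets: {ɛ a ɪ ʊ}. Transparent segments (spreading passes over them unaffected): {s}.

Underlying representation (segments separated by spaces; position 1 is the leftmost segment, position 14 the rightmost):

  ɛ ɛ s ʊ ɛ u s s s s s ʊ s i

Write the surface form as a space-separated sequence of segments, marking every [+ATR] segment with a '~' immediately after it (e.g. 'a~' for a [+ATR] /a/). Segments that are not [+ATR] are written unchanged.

ɛ~ ɛ~ s ʊ~ ɛ~ u~ s s s s s ʊ~ s i~

From /u/ at 6 leftward: 5 /ɛ/ → [+ATR]; 4 /ʊ/ → [+ATR]; 3 /s/ transparent; 2 /ɛ/ → [+ATR]; 1 /ɛ/ → [+ATR]; word edge.
From /i/ at 14 leftward: 13 /s/ transparent; 12 /ʊ/ → [+ATR]; 11 /s/ transparent; 10 /s/ transparent; 9 /s/ transparent; 8 /s/ transparent; 7 /s/ transparent; 6 /u/ is itself a trigger — this domain ends here.
[+ATR] positions on the surface: 1 2 4 5 6 12 14.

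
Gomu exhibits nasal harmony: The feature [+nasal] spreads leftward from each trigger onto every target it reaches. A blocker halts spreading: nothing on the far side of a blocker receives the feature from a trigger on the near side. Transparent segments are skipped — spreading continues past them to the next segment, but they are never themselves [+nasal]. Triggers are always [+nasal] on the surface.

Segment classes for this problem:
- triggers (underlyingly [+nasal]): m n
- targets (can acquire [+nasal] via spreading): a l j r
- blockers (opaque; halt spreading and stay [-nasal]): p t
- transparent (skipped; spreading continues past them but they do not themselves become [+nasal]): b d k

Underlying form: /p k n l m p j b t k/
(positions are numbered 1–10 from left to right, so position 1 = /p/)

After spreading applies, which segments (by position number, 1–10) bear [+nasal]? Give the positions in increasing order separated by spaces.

3 4 5

From /n/ at 3 leftward: 2 /k/ transparent; 1 /p/ blocks.
From /m/ at 5 leftward: 4 /l/ → [+nasal]; 3 /n/ is itself a trigger — this domain ends here.
Target with no active source: position 7 stays [-nasal].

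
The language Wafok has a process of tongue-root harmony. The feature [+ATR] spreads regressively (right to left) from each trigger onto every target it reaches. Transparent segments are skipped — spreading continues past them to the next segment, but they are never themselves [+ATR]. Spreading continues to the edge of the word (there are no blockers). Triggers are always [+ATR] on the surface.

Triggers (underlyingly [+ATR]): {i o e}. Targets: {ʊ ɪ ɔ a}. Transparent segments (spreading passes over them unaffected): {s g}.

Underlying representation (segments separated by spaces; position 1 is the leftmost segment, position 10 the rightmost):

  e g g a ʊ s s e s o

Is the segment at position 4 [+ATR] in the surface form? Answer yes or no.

yes

From /e/ at 1 leftward: word edge.
From /e/ at 8 leftward: 7 /s/ transparent; 6 /s/ transparent; 5 /ʊ/ → [+ATR]; 4 /a/ → [+ATR]; 3 /g/ transparent; 2 /g/ transparent; 1 /e/ is itself a trigger — this domain ends here.
From /o/ at 10 leftward: 9 /s/ transparent; 8 /e/ is itself a trigger — this domain ends here.
[+ATR] positions on the surface: 1 4 5 8 10.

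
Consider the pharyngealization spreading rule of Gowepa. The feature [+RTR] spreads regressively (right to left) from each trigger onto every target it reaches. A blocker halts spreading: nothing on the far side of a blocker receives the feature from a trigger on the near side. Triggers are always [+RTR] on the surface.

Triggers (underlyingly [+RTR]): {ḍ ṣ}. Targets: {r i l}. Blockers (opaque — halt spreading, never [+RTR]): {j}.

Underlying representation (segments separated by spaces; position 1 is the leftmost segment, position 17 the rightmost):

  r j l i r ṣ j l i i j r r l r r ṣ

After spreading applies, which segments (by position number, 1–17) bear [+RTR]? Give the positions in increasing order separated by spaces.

From /ṣ/ at 6 leftward: 5 /r/ → [+RTR]; 4 /i/ → [+RTR]; 3 /l/ → [+RTR]; 2 /j/ blocks.
From /ṣ/ at 17 leftward: 16 /r/ → [+RTR]; 15 /r/ → [+RTR]; 14 /l/ → [+RTR]; 13 /r/ → [+RTR]; 12 /r/ → [+RTR]; 11 /j/ blocks.
Targets with no active source: positions 1 8 9 10 stay [-emphatic].

3 4 5 6 12 13 14 15 16 17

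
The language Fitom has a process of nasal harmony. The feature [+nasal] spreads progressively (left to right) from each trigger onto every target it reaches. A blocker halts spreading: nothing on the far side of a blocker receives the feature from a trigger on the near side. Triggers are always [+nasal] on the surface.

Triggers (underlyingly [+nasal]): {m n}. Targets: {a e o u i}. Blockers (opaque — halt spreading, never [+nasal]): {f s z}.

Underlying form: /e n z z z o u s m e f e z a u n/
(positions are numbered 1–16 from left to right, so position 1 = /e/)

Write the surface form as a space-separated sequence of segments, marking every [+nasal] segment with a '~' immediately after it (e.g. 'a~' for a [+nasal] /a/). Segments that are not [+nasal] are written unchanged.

From /n/ at 2 rightward: 3 /z/ blocks.
From /m/ at 9 rightward: 10 /e/ → [+nasal]; 11 /f/ blocks.
From /n/ at 16 rightward: word edge.
Targets with no active source: positions 1 6 7 12 14 15 stay [-nasal].
[+nasal] positions on the surface: 2 9 10 16.

e n~ z z z o u s m~ e~ f e z a u n~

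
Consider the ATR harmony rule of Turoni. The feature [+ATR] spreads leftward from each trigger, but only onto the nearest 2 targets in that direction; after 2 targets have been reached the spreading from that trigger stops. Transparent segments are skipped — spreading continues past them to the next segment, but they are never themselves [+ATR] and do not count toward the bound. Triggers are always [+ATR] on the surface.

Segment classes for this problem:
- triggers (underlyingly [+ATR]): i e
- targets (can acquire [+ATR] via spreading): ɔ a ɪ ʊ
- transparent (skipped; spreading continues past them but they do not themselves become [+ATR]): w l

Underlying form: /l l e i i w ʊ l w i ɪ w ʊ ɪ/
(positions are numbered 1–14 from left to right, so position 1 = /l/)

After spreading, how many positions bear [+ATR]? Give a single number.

5

From /e/ at 3 leftward: 2 /l/ transparent; 1 /l/ transparent; word edge.
From /i/ at 4 leftward: 3 /e/ is itself a trigger — this domain ends here.
From /i/ at 5 leftward: 4 /i/ is itself a trigger — this domain ends here.
From /i/ at 10 leftward: 9 /w/ transparent; 8 /l/ transparent; 7 /ʊ/ → [+ATR]; 6 /w/ transparent; 5 /i/ is itself a trigger — this domain ends here.
Targets with no active source: positions 11 13 14 stay [-ATR].
[+ATR] positions on the surface: 3 4 5 7 10.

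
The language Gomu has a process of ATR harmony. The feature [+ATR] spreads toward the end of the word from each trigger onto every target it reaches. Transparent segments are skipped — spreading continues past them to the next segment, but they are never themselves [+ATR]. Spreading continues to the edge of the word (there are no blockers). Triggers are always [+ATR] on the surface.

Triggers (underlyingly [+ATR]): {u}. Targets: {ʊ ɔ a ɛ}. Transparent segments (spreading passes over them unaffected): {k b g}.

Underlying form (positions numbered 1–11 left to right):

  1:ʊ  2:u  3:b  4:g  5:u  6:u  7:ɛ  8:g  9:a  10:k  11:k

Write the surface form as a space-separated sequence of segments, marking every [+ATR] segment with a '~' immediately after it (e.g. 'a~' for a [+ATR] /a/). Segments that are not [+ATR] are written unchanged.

ʊ u~ b g u~ u~ ɛ~ g a~ k k

From /u/ at 2 rightward: 3 /b/ transparent; 4 /g/ transparent; 5 /u/ is itself a trigger — this domain ends here.
From /u/ at 5 rightward: 6 /u/ is itself a trigger — this domain ends here.
From /u/ at 6 rightward: 7 /ɛ/ → [+ATR]; 8 /g/ transparent; 9 /a/ → [+ATR]; 10 /k/ transparent; 11 /k/ transparent; word edge.
Target with no active source: position 1 stays [-ATR].
[+ATR] positions on the surface: 2 5 6 7 9.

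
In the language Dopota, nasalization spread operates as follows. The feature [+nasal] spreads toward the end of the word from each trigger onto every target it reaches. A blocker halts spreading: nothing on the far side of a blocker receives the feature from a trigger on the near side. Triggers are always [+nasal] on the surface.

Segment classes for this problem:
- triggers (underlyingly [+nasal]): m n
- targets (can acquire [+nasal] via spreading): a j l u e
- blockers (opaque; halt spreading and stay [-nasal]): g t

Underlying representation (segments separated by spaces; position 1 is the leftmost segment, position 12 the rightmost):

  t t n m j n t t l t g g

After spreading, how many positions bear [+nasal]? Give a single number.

From /n/ at 3 rightward: 4 /m/ is itself a trigger — this domain ends here.
From /m/ at 4 rightward: 5 /j/ → [+nasal]; 6 /n/ is itself a trigger — this domain ends here.
From /n/ at 6 rightward: 7 /t/ blocks.
Target with no active source: position 9 stays [-nasal].
[+nasal] positions on the surface: 3 4 5 6.

4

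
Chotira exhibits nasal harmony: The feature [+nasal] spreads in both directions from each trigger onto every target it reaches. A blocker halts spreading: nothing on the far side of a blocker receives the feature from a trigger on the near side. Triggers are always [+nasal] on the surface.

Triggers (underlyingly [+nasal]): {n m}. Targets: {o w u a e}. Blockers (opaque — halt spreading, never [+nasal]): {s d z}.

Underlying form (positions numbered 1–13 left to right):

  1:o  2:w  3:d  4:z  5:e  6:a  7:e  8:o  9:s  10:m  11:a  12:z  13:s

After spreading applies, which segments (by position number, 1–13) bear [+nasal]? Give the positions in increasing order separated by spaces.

From /m/ at 10 rightward: 11 /a/ → [+nasal]; 12 /z/ blocks.
From /m/ at 10 leftward: 9 /s/ blocks.
Targets with no active source: positions 1 2 5 6 7 8 stay [-nasal].

10 11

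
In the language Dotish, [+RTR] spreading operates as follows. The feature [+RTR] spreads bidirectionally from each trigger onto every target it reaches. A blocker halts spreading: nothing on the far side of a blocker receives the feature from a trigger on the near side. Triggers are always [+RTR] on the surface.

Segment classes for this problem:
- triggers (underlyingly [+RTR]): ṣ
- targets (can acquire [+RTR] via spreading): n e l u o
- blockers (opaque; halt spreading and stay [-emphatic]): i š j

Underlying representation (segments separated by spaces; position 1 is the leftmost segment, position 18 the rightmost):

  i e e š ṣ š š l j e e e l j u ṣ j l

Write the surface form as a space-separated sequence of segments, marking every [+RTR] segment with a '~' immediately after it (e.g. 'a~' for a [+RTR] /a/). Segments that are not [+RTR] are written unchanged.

i e e š ṣ~ š š l j e e e l j u~ ṣ~ j l

From /ṣ/ at 5 rightward: 6 /š/ blocks.
From /ṣ/ at 5 leftward: 4 /š/ blocks.
From /ṣ/ at 16 rightward: 17 /j/ blocks.
From /ṣ/ at 16 leftward: 15 /u/ → [+RTR]; 14 /j/ blocks.
Targets with no active source: positions 2 3 8 10 11 12 13 18 stay [-emphatic].
[+RTR] positions on the surface: 5 15 16.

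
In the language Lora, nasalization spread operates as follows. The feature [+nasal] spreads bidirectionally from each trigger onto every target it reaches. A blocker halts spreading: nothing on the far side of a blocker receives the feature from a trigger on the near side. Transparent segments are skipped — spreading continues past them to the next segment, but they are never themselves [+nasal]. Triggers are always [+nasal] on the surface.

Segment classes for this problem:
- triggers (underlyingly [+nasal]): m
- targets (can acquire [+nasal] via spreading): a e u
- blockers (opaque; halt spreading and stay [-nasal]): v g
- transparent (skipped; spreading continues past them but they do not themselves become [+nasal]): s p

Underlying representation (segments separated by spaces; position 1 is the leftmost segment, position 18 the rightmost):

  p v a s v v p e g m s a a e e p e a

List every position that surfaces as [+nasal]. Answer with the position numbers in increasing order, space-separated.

From /m/ at 10 rightward: 11 /s/ transparent; 12 /a/ → [+nasal]; 13 /a/ → [+nasal]; 14 /e/ → [+nasal]; 15 /e/ → [+nasal]; 16 /p/ transparent; 17 /e/ → [+nasal]; 18 /a/ → [+nasal]; word edge.
From /m/ at 10 leftward: 9 /g/ blocks.
Targets with no active source: positions 3 8 stay [-nasal].

10 12 13 14 15 17 18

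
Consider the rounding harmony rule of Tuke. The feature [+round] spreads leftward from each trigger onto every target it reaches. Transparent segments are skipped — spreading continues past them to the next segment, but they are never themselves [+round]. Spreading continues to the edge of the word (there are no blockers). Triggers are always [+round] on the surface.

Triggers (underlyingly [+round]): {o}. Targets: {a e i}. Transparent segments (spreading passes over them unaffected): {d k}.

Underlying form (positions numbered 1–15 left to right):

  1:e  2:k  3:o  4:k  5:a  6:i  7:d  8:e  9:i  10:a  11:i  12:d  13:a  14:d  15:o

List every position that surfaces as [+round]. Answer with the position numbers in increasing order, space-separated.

1 3 5 6 8 9 10 11 13 15

From /o/ at 3 leftward: 2 /k/ transparent; 1 /e/ → [+round]; word edge.
From /o/ at 15 leftward: 14 /d/ transparent; 13 /a/ → [+round]; 12 /d/ transparent; 11 /i/ → [+round]; 10 /a/ → [+round]; 9 /i/ → [+round]; 8 /e/ → [+round]; 7 /d/ transparent; 6 /i/ → [+round]; 5 /a/ → [+round]; 4 /k/ transparent; 3 /o/ is itself a trigger — this domain ends here.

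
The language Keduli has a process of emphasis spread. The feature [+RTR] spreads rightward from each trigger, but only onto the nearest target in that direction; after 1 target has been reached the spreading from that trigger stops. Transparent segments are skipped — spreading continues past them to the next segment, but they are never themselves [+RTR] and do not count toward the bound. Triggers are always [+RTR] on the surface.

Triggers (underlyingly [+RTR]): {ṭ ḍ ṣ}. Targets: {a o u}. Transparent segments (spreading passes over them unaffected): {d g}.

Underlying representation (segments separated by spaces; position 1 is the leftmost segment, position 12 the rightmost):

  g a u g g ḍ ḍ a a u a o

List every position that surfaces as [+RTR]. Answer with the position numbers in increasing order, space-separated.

6 7 8

From /ḍ/ at 6 rightward: 7 /ḍ/ is itself a trigger — this domain ends here.
From /ḍ/ at 7 rightward: 8 /a/ → [+RTR]; bound reached.
Targets with no active source: positions 2 3 9 10 11 12 stay [-emphatic].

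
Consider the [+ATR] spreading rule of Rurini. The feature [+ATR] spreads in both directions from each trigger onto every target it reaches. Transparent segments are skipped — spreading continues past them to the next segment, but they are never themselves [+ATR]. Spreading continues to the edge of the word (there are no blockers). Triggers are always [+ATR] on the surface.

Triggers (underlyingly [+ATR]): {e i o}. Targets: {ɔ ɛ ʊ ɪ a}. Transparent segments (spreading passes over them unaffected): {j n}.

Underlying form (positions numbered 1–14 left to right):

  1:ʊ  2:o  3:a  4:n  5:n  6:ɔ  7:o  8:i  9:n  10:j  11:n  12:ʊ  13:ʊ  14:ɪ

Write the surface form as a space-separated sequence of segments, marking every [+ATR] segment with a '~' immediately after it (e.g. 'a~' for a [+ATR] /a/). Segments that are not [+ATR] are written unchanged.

ʊ~ o~ a~ n n ɔ~ o~ i~ n j n ʊ~ ʊ~ ɪ~

From /o/ at 2 rightward: 3 /a/ → [+ATR]; 4 /n/ transparent; 5 /n/ transparent; 6 /ɔ/ → [+ATR]; 7 /o/ is itself a trigger — this domain ends here.
From /o/ at 2 leftward: 1 /ʊ/ → [+ATR]; word edge.
From /o/ at 7 rightward: 8 /i/ is itself a trigger — this domain ends here.
From /o/ at 7 leftward: 6 /ɔ/ → [+ATR]; 5 /n/ transparent; 4 /n/ transparent; 3 /a/ → [+ATR]; 2 /o/ is itself a trigger — this domain ends here.
From /i/ at 8 rightward: 9 /n/ transparent; 10 /j/ transparent; 11 /n/ transparent; 12 /ʊ/ → [+ATR]; 13 /ʊ/ → [+ATR]; 14 /ɪ/ → [+ATR]; word edge.
From /i/ at 8 leftward: 7 /o/ is itself a trigger — this domain ends here.
[+ATR] positions on the surface: 1 2 3 6 7 8 12 13 14.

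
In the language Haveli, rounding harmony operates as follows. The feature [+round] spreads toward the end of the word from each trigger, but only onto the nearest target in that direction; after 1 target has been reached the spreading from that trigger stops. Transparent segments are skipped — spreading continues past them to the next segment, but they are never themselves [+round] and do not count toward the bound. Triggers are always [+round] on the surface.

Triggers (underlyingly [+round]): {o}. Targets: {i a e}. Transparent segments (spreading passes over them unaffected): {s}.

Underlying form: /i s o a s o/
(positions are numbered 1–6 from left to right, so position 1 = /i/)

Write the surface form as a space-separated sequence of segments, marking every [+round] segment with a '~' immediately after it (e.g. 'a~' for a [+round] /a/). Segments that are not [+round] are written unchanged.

From /o/ at 3 rightward: 4 /a/ → [+round]; bound reached.
From /o/ at 6 rightward: word edge.
Target with no active source: position 1 stays [-round].
[+round] positions on the surface: 3 4 6.

i s o~ a~ s o~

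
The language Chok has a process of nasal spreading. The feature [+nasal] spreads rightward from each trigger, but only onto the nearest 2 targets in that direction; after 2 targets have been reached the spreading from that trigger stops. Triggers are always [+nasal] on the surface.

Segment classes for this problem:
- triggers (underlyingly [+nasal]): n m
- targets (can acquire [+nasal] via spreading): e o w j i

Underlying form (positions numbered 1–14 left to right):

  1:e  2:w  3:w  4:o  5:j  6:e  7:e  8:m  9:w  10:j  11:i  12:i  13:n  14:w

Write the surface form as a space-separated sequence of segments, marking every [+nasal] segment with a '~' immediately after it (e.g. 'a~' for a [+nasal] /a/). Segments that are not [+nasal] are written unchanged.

From /m/ at 8 rightward: 9 /w/ → [+nasal]; 10 /j/ → [+nasal]; bound reached.
From /n/ at 13 rightward: 14 /w/ → [+nasal]; word edge.
Targets with no active source: positions 1 2 3 4 5 6 7 11 12 stay [-nasal].
[+nasal] positions on the surface: 8 9 10 13 14.

e w w o j e e m~ w~ j~ i i n~ w~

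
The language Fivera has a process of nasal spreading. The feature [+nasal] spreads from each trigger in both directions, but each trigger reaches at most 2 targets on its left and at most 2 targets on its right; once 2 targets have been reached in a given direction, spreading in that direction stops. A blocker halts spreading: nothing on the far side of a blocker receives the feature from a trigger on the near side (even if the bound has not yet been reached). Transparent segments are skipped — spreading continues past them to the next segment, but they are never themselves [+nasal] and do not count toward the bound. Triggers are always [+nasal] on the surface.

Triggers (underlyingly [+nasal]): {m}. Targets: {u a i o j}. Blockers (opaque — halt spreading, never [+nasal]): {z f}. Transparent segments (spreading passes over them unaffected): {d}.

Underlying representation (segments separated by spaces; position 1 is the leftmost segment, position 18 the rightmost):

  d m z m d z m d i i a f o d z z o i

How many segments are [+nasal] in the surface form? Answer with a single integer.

5

From /m/ at 2 rightward: 3 /z/ blocks.
From /m/ at 2 leftward: 1 /d/ transparent; word edge.
From /m/ at 4 rightward: 5 /d/ transparent; 6 /z/ blocks.
From /m/ at 4 leftward: 3 /z/ blocks.
From /m/ at 7 rightward: 8 /d/ transparent; 9 /i/ → [+nasal]; 10 /i/ → [+nasal]; bound reached.
From /m/ at 7 leftward: 6 /z/ blocks.
Targets with no active source: positions 11 13 17 18 stay [-nasal].
[+nasal] positions on the surface: 2 4 7 9 10.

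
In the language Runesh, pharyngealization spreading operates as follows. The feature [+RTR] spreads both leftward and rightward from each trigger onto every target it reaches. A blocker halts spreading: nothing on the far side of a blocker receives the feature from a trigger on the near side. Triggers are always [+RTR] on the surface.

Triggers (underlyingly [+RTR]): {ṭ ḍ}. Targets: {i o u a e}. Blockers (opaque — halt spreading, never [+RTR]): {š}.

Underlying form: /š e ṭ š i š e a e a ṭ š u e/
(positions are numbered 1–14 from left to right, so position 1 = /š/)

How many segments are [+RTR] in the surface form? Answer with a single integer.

7

From /ṭ/ at 3 rightward: 4 /š/ blocks.
From /ṭ/ at 3 leftward: 2 /e/ → [+RTR]; 1 /š/ blocks.
From /ṭ/ at 11 rightward: 12 /š/ blocks.
From /ṭ/ at 11 leftward: 10 /a/ → [+RTR]; 9 /e/ → [+RTR]; 8 /a/ → [+RTR]; 7 /e/ → [+RTR]; 6 /š/ blocks.
Targets with no active source: positions 5 13 14 stay [-emphatic].
[+RTR] positions on the surface: 2 3 7 8 9 10 11.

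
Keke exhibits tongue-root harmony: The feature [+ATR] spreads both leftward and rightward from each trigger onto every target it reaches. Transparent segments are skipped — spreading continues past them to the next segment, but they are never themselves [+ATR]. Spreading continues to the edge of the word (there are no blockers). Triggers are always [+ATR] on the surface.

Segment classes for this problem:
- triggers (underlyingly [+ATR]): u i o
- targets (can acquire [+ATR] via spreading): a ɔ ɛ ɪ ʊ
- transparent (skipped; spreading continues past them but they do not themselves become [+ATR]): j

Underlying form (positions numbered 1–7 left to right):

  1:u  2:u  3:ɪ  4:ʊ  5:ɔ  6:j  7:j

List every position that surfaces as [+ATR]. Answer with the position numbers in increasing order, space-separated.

1 2 3 4 5

From /u/ at 1 rightward: 2 /u/ is itself a trigger — this domain ends here.
From /u/ at 1 leftward: word edge.
From /u/ at 2 rightward: 3 /ɪ/ → [+ATR]; 4 /ʊ/ → [+ATR]; 5 /ɔ/ → [+ATR]; 6 /j/ transparent; 7 /j/ transparent; word edge.
From /u/ at 2 leftward: 1 /u/ is itself a trigger — this domain ends here.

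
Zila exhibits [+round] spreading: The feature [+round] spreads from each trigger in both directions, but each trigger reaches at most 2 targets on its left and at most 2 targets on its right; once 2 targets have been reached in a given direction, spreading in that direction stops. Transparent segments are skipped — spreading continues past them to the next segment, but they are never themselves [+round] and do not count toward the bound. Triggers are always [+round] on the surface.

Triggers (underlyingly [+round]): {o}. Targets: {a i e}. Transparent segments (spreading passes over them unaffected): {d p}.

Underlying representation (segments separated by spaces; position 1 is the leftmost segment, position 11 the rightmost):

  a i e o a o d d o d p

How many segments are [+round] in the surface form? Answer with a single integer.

6

From /o/ at 4 rightward: 5 /a/ → [+round]; 6 /o/ is itself a trigger — this domain ends here.
From /o/ at 4 leftward: 3 /e/ → [+round]; 2 /i/ → [+round]; bound reached.
From /o/ at 6 rightward: 7 /d/ transparent; 8 /d/ transparent; 9 /o/ is itself a trigger — this domain ends here.
From /o/ at 6 leftward: 5 /a/ → [+round]; 4 /o/ is itself a trigger — this domain ends here.
From /o/ at 9 rightward: 10 /d/ transparent; 11 /p/ transparent; word edge.
From /o/ at 9 leftward: 8 /d/ transparent; 7 /d/ transparent; 6 /o/ is itself a trigger — this domain ends here.
Target with no active source: position 1 stays [-round].
[+round] positions on the surface: 2 3 4 5 6 9.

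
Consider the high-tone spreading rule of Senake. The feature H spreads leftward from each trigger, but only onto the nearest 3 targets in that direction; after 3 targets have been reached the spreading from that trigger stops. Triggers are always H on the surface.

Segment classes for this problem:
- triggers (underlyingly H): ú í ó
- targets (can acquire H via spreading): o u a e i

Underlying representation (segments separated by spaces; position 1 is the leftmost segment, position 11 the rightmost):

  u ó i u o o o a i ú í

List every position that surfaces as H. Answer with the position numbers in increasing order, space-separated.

From /ó/ at 2 leftward: 1 /u/ → H; word edge.
From /ú/ at 10 leftward: 9 /i/ → H; 8 /a/ → H; 7 /o/ → H; bound reached.
From /í/ at 11 leftward: 10 /ú/ is itself a trigger — this domain ends here.
Targets with no active source: positions 3 4 5 6 stay [-high tone].

1 2 7 8 9 10 11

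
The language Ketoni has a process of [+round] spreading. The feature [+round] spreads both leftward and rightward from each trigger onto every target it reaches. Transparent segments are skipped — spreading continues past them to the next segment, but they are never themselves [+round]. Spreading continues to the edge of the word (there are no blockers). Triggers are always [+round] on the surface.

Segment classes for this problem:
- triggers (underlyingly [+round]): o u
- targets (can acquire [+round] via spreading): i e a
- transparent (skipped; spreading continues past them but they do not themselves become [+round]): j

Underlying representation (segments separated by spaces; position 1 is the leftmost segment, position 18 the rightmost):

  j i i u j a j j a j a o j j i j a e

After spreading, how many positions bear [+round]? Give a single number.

10

From /u/ at 4 rightward: 5 /j/ transparent; 6 /a/ → [+round]; 7 /j/ transparent; 8 /j/ transparent; 9 /a/ → [+round]; 10 /j/ transparent; 11 /a/ → [+round]; 12 /o/ is itself a trigger — this domain ends here.
From /u/ at 4 leftward: 3 /i/ → [+round]; 2 /i/ → [+round]; 1 /j/ transparent; word edge.
From /o/ at 12 rightward: 13 /j/ transparent; 14 /j/ transparent; 15 /i/ → [+round]; 16 /j/ transparent; 17 /a/ → [+round]; 18 /e/ → [+round]; word edge.
From /o/ at 12 leftward: 11 /a/ → [+round]; 10 /j/ transparent; 9 /a/ → [+round]; 8 /j/ transparent; 7 /j/ transparent; 6 /a/ → [+round]; 5 /j/ transparent; 4 /u/ is itself a trigger — this domain ends here.
[+round] positions on the surface: 2 3 4 6 9 11 12 15 17 18.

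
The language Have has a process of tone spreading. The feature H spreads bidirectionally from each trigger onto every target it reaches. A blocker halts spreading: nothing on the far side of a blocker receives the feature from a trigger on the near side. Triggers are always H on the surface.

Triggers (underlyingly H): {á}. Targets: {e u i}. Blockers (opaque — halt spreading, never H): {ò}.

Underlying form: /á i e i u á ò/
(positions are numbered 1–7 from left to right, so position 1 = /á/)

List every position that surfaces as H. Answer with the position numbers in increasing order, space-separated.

From /á/ at 1 rightward: 2 /i/ → H; 3 /e/ → H; 4 /i/ → H; 5 /u/ → H; 6 /á/ is itself a trigger — this domain ends here.
From /á/ at 1 leftward: word edge.
From /á/ at 6 rightward: 7 /ò/ blocks.
From /á/ at 6 leftward: 5 /u/ → H; 4 /i/ → H; 3 /e/ → H; 2 /i/ → H; 1 /á/ is itself a trigger — this domain ends here.

1 2 3 4 5 6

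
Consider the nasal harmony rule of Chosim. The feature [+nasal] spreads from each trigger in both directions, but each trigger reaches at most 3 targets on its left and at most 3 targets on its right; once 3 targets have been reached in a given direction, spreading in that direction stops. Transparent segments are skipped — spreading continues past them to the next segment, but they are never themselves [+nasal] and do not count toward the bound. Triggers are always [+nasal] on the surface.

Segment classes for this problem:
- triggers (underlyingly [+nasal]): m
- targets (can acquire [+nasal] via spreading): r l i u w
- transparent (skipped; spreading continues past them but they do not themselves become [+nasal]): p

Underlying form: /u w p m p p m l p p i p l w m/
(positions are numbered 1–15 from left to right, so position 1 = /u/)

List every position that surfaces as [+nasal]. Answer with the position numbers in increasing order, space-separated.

From /m/ at 4 rightward: 5 /p/ transparent; 6 /p/ transparent; 7 /m/ is itself a trigger — this domain ends here.
From /m/ at 4 leftward: 3 /p/ transparent; 2 /w/ → [+nasal]; 1 /u/ → [+nasal]; word edge.
From /m/ at 7 rightward: 8 /l/ → [+nasal]; 9 /p/ transparent; 10 /p/ transparent; 11 /i/ → [+nasal]; 12 /p/ transparent; 13 /l/ → [+nasal]; bound reached.
From /m/ at 7 leftward: 6 /p/ transparent; 5 /p/ transparent; 4 /m/ is itself a trigger — this domain ends here.
From /m/ at 15 rightward: word edge.
From /m/ at 15 leftward: 14 /w/ → [+nasal]; 13 /l/ → [+nasal]; 12 /p/ transparent; 11 /i/ → [+nasal]; bound reached.

1 2 4 7 8 11 13 14 15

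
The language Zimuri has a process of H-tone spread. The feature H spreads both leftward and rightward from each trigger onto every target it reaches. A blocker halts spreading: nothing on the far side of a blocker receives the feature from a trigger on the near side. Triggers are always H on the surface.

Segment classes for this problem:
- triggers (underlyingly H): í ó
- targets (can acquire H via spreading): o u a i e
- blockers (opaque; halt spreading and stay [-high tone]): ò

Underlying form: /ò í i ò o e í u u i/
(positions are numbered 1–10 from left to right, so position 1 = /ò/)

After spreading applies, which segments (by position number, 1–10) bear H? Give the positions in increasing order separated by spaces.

2 3 5 6 7 8 9 10

From /í/ at 2 rightward: 3 /i/ → H; 4 /ò/ blocks.
From /í/ at 2 leftward: 1 /ò/ blocks.
From /í/ at 7 rightward: 8 /u/ → H; 9 /u/ → H; 10 /i/ → H; word edge.
From /í/ at 7 leftward: 6 /e/ → H; 5 /o/ → H; 4 /ò/ blocks.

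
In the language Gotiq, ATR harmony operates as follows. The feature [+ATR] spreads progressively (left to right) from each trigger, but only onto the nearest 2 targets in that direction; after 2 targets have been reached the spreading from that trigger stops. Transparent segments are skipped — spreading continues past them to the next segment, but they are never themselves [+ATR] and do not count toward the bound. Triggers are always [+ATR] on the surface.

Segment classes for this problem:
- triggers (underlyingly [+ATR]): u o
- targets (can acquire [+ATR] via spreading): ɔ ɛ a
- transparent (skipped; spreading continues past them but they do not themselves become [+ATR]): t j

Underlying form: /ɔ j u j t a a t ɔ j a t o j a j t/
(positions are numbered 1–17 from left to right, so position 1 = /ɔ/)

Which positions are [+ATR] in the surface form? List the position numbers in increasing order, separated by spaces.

3 6 7 13 15

From /u/ at 3 rightward: 4 /j/ transparent; 5 /t/ transparent; 6 /a/ → [+ATR]; 7 /a/ → [+ATR]; bound reached.
From /o/ at 13 rightward: 14 /j/ transparent; 15 /a/ → [+ATR]; 16 /j/ transparent; 17 /t/ transparent; word edge.
Targets with no active source: positions 1 9 11 stay [-ATR].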